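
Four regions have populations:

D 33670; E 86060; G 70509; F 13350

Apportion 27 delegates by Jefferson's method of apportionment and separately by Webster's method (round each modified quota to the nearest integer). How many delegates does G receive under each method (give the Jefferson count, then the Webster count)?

Jefferson: D 4, E 12, G 10, F 1.
Webster: D 4, E 12, G 9, F 2.
G gets 10 under Jefferson and 9 under Webster.

10 and 9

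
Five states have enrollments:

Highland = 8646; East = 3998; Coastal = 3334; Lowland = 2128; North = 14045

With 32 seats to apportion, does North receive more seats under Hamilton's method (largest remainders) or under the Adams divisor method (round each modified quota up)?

Hamilton

Hamilton: Highland 9, East 4, Coastal 3, Lowland 2, North 14.
Adams: Highland 9, East 4, Coastal 4, Lowland 2, North 13.
North gets 14 under Hamilton and 13 under Adams.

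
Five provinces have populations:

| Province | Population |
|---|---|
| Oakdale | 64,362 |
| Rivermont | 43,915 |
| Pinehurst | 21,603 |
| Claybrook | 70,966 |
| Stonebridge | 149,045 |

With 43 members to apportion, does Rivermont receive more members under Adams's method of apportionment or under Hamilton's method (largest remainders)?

Adams: Oakdale 8, Rivermont 6, Pinehurst 3, Claybrook 9, Stonebridge 17.
Hamilton: Oakdale 8, Rivermont 5, Pinehurst 3, Claybrook 9, Stonebridge 18.
Rivermont gets 6 under Adams and 5 under Hamilton.

Adams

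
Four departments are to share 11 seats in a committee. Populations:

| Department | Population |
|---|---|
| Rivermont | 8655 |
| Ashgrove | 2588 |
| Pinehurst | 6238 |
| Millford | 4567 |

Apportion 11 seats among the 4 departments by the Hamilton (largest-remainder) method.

The standard divisor is 22048/11 ≈ 2004.364.
Standard quotas: Rivermont 4.3181, Ashgrove 1.2912, Pinehurst 3.1122, Millford 2.2785.
Lower quotas: Rivermont 4, Ashgrove 1, Pinehurst 3, Millford 2 (sum 10, leaving 1 seat).
Remainders in descending order: Rivermont 0.3181, Ashgrove 0.2912, Millford 0.2785, Pinehurst 0.1122.
The surplus seat goes to Rivermont.

Rivermont 5, Ashgrove 1, Pinehurst 3, Millford 2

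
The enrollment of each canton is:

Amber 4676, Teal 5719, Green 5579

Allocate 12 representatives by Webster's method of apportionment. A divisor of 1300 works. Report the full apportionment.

Amber=4; Teal=4; Green=4

With modified divisor 1300: modified quotas Amber 3.597, Teal 4.399, Green 4.292.
Rounding to the nearest integer: Amber 4, Teal 4, Green 4 (total 12).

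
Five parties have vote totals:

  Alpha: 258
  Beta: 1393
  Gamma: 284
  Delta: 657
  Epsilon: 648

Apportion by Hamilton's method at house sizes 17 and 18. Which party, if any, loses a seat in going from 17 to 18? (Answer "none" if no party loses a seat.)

Gamma

At 17 seats: Alpha 1, Beta 7, Gamma 2, Delta 4, Epsilon 3.
At 18 seats: Alpha 1, Beta 8, Gamma 1, Delta 4, Epsilon 4.
Gamma drops from 2 to 1.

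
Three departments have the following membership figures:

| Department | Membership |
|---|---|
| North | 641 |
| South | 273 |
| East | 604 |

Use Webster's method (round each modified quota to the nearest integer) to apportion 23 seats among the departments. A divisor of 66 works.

North: 10, South: 4, East: 9

With modified divisor 66: modified quotas North 9.712, South 4.136, East 9.152.
Rounding to the nearest integer: North 10, South 4, East 9 (total 23).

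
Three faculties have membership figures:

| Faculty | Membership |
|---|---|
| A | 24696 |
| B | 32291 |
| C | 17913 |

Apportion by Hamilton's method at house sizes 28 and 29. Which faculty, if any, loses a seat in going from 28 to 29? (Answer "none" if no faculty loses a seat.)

none

At 28 seats: A 9, B 12, C 7.
At 29 seats: A 10, B 12, C 7.
No faculty's allocation decreased.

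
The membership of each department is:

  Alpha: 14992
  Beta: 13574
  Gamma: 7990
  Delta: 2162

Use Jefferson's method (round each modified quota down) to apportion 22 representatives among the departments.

Standard divisor 38718/22 ≈ 1759.909; standard quotas: Alpha 8.519, Beta 7.713, Gamma 4.540, Delta 1.228.
Rounding down gives 8, 7, 4, 1 = 20 seats, so the divisor must be adjusted.
With modified divisor 1630: modified quotas Alpha 9.198, Beta 8.328, Gamma 4.902, Delta 1.326.
Rounding down: Alpha 9, Beta 8, Gamma 4, Delta 1 (total 22).

Alpha: 9, Beta: 8, Gamma: 4, Delta: 1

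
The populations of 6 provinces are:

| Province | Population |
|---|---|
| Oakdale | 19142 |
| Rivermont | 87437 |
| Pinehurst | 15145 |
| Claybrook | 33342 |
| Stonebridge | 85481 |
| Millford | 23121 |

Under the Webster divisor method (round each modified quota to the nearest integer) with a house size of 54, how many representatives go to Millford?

5

Standard divisor 263668/54 ≈ 4882.741; standard quotas: Oakdale 3.920, Rivermont 17.907, Pinehurst 3.102, Claybrook 6.829, Stonebridge 17.507, Millford 4.735.
Rounding to the nearest integer gives 4, 18, 3, 7, 18, 5 = 55 seats, so the divisor must be adjusted.
With modified divisor 4900: modified quotas Oakdale 3.907, Rivermont 17.844, Pinehurst 3.091, Claybrook 6.804, Stonebridge 17.445, Millford 4.719.
Rounding to the nearest integer: Oakdale 4, Rivermont 18, Pinehurst 3, Claybrook 7, Stonebridge 17, Millford 5 (total 54).
Millford receives 5.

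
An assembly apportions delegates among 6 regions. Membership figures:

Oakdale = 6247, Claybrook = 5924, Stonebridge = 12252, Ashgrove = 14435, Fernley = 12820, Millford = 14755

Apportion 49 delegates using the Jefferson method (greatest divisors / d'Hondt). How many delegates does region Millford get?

11

Standard divisor 66433/49 ≈ 1355.776; standard quotas: Oakdale 4.608, Claybrook 4.369, Stonebridge 9.037, Ashgrove 10.647, Fernley 9.456, Millford 10.883.
Rounding down gives 4, 4, 9, 10, 9, 10 = 46 seats, so the divisor must be adjusted.
With modified divisor 1270: modified quotas Oakdale 4.919, Claybrook 4.665, Stonebridge 9.647, Ashgrove 11.366, Fernley 10.094, Millford 11.618.
Rounding down: Oakdale 4, Claybrook 4, Stonebridge 9, Ashgrove 11, Fernley 10, Millford 11 (total 49).
Millford receives 11.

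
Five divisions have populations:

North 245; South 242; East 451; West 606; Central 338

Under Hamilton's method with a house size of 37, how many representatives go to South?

Standard divisor: 1882 ÷ 37 ≈ 50.865.
Standard quotas: North 4.817, South 4.758, East 8.867, West 11.914, Central 6.645.
Lower quotas: North 4, South 4, East 8, West 11, Central 6 (sum 33, leaving 4 seats).
Remainders in descending order: West 0.914, East 0.867, North 0.817, South 0.758, Central 0.645.
Largest remainders: West, East, North, South receive the extra seats.
South receives 5.

5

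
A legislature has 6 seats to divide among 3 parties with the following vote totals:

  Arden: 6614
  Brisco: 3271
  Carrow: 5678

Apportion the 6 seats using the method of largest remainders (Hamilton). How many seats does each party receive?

Total 15563; standard divisor 15563/6 ≈ 2593.833.
Standard quotas: Arden 2.5499, Brisco 1.2611, Carrow 2.1890.
Lower quotas: Arden 2, Brisco 1, Carrow 2 (sum 5, leaving 1 seat).
Remainders in descending order: Arden 0.5499, Brisco 0.2611, Carrow 0.1890.
The surplus seat goes to Arden.

Arden=3, Brisco=1, Carrow=2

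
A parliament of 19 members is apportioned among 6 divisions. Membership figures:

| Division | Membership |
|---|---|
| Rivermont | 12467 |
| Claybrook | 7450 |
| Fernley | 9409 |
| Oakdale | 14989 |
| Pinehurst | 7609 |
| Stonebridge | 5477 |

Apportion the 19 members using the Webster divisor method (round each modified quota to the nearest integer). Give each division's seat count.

Rivermont=4, Claybrook=2, Fernley=3, Oakdale=5, Pinehurst=3, Stonebridge=2

Standard divisor 57401/19 ≈ 3021.105; standard quotas: Rivermont 4.127, Claybrook 2.466, Fernley 3.114, Oakdale 4.961, Pinehurst 2.519, Stonebridge 1.813.
Rounding to the nearest integer gives Rivermont 4, Claybrook 2, Fernley 3, Oakdale 5, Pinehurst 3, Stonebridge 2 — total 19, matching the house size, so no adjustment is needed.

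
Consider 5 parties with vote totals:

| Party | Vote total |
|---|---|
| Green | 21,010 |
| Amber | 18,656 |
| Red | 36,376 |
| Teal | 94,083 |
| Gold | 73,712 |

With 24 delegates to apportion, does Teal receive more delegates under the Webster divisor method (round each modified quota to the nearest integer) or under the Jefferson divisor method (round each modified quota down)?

Jefferson

Webster: Green 2, Amber 2, Red 4, Teal 9, Gold 7.
Jefferson: Green 2, Amber 2, Red 3, Teal 10, Gold 7.
Teal gets 9 under Webster and 10 under Jefferson.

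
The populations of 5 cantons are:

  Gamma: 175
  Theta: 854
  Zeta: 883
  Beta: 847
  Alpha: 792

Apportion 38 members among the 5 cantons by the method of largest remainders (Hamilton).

The standard divisor is 3551/38 ≈ 93.447.
Standard quotas: Gamma 1.873, Theta 9.139, Zeta 9.449, Beta 9.064, Alpha 8.475.
Lower quotas: Gamma 1, Theta 9, Zeta 9, Beta 9, Alpha 8 (sum 36, leaving 2 seats).
Remainders in descending order: Gamma 0.873, Alpha 0.475, Zeta 0.449, Theta 0.139, Beta 0.064.
The surplus seats go to Gamma, Alpha.

Gamma 2, Theta 9, Zeta 9, Beta 9, Alpha 9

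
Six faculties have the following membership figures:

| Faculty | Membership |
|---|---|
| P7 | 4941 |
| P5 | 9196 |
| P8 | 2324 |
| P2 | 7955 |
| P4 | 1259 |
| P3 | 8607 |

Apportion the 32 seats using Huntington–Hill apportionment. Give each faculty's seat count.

With divisor 1073: modified quotas P7 4.605, P5 8.570, P8 2.166, P2 7.414, P4 1.173, P3 8.021.
Geometric-mean thresholds: P7 √(4·5)=4.472, P5 √(8·9)=8.485, P8 √(2·3)=2.449, P2 √(7·8)=7.483, P4 √(1·2)=1.414, P3 √(8·9)=8.485.
Each quota rounded against its threshold gives P7 5, P5 9, P8 2, P2 7, P4 1, P3 8 (total 32).

P7 5, P5 9, P8 2, P2 7, P4 1, P3 8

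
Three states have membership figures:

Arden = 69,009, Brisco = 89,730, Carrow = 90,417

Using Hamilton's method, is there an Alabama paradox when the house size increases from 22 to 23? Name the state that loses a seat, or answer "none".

none

At 22 seats: Arden 6, Brisco 8, Carrow 8.
At 23 seats: Arden 7, Brisco 8, Carrow 8.
No state's allocation decreased.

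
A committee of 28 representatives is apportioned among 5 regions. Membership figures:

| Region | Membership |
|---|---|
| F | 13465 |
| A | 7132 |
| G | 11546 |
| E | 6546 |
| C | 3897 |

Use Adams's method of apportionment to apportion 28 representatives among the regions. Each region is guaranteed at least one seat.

F 9; A 5; G 7; E 4; C 3

Standard divisor 42586/28 ≈ 1520.929; standard quotas: F 8.853, A 4.689, G 7.591, E 4.304, C 2.562.
Rounding up gives 9, 5, 8, 5, 3 = 30 seats, so the divisor must be adjusted.
With modified divisor 1670: modified quotas F 8.063, A 4.271, G 6.914, E 3.920, C 2.334.
Rounding up: F 9, A 5, G 7, E 4, C 3 (total 28).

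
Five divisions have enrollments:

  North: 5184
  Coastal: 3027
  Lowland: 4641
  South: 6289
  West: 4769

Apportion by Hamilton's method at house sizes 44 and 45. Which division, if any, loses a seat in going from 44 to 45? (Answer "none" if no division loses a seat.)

At 44 seats: North 9, Coastal 6, Lowland 8, South 12, West 9.
At 45 seats: North 10, Coastal 5, Lowland 9, South 12, West 9.
Coastal drops from 6 to 5.

Coastal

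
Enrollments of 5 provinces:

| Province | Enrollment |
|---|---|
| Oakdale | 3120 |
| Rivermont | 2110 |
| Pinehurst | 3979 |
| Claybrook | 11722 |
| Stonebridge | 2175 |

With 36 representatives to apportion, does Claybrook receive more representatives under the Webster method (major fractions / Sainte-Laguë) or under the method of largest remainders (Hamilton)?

Webster: Oakdale 5, Rivermont 3, Pinehurst 6, Claybrook 19, Stonebridge 3.
Hamilton: Oakdale 5, Rivermont 3, Pinehurst 6, Claybrook 18, Stonebridge 4.
Claybrook gets 19 under Webster and 18 under Hamilton.

Webster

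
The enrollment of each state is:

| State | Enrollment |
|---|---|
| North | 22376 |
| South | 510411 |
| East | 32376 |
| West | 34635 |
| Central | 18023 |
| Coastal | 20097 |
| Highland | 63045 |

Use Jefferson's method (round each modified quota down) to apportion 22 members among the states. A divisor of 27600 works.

With modified divisor 27600: modified quotas North 0.811, South 18.493, East 1.173, West 1.255, Central 0.653, Coastal 0.728, Highland 2.284.
Rounding down: North 0, South 18, East 1, West 1, Central 0, Coastal 0, Highland 2 (total 22).

North: 0, South: 18, East: 1, West: 1, Central: 0, Coastal: 0, Highland: 2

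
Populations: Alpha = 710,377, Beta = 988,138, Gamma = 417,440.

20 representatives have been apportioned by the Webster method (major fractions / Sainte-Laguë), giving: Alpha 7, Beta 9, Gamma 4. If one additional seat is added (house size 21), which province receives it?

Beta

Priority for the next seat is population ÷ (current seats + 0.5).
Priorities: Alpha 94716.933, Beta 104014.526, Gamma 92764.444.
Highest priority: Beta.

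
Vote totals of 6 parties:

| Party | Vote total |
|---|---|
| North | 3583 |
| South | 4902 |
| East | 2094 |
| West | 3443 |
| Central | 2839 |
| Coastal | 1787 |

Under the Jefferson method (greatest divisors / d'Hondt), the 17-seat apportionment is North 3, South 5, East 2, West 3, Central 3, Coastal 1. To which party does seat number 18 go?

North

Priority for the next seat is population ÷ (current seats + 1).
Priorities: North 895.750, South 817.000, East 698.000, West 860.750, Central 709.750, Coastal 893.500.
Highest priority: North.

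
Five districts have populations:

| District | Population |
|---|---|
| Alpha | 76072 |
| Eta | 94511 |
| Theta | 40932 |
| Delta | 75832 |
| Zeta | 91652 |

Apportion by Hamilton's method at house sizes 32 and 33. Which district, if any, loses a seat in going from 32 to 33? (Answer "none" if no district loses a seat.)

Theta

At 32 seats: Alpha 6, Eta 8, Theta 4, Delta 6, Zeta 8.
At 33 seats: Alpha 7, Eta 8, Theta 3, Delta 7, Zeta 8.
Theta drops from 4 to 3.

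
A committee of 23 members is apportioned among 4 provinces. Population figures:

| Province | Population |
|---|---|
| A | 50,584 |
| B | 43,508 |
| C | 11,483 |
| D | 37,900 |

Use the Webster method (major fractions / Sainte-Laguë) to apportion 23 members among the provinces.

Standard divisor 143475/23 ≈ 6238.043; standard quotas: A 8.109, B 6.975, C 1.841, D 6.076.
Rounding to the nearest integer gives A 8, B 7, C 2, D 6 — total 23, matching the house size, so no adjustment is needed.

A 8, B 7, C 2, D 6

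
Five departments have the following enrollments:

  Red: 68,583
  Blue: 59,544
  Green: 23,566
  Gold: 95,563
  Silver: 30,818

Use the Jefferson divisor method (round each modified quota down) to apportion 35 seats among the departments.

Red 9, Blue 7, Green 3, Gold 12, Silver 4

Standard divisor 278074/35 ≈ 7944.971; standard quotas: Red 8.632, Blue 7.495, Green 2.966, Gold 12.028, Silver 3.879.
Rounding down gives 8, 7, 2, 12, 3 = 32 seats, so the divisor must be adjusted.
With modified divisor 7500: modified quotas Red 9.144, Blue 7.939, Green 3.142, Gold 12.742, Silver 4.109.
Rounding down: Red 9, Blue 7, Green 3, Gold 12, Silver 4 (total 35).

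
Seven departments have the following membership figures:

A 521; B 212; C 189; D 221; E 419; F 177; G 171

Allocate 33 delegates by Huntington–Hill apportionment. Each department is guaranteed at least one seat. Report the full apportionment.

A 9; B 4; C 3; D 4; E 7; F 3; G 3

With divisor 59: modified quotas A 8.831, B 3.593, C 3.203, D 3.746, E 7.102, F 3.000, G 2.898.
Geometric-mean thresholds: A √(8·9)=8.485, B √(3·4)=3.464, C √(3·4)=3.464, D √(3·4)=3.464, E √(7·8)=7.483, F √(3·4)=3.464, G √(2·3)=2.449.
Each quota rounded against its threshold gives A 9, B 4, C 3, D 4, E 7, F 3, G 3 (total 33).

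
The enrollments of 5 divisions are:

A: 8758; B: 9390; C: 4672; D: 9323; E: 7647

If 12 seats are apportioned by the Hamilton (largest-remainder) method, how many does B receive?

Standard divisor: 39790 ÷ 12 ≈ 3315.833.
Standard quotas: A 2.6413, B 2.8319, C 1.4090, D 2.8117, E 2.3062.
Lower quotas: A 2, B 2, C 1, D 2, E 2 (sum 9, leaving 3 seats).
Remainders in descending order: B 0.8319, D 0.8117, A 0.6413, C 0.4090, E 0.3062.
The surplus seats go to B, D, A.
B receives 3.

3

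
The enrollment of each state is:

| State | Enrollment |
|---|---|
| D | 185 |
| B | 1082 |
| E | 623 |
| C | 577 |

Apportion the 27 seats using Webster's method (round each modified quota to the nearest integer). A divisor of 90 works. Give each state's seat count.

With modified divisor 90: modified quotas D 2.056, B 12.022, E 6.922, C 6.411.
Rounding to the nearest integer: D 2, B 12, E 7, C 6 (total 27).

D: 2, B: 12, E: 7, C: 6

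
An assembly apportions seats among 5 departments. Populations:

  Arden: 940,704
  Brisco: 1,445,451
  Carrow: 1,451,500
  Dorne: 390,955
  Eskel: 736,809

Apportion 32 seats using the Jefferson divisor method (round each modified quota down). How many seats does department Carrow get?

Standard divisor 4965419/32 ≈ 155169.344; standard quotas: Arden 6.062, Brisco 9.315, Carrow 9.354, Dorne 2.520, Eskel 4.748.
Rounding down gives 6, 9, 9, 2, 4 = 30 seats, so the divisor must be adjusted.
With modified divisor 144850: modified quotas Arden 6.494, Brisco 9.979, Carrow 10.021, Dorne 2.699, Eskel 5.087.
Rounding down: Arden 6, Brisco 9, Carrow 10, Dorne 2, Eskel 5 (total 32).
Carrow receives 10.

10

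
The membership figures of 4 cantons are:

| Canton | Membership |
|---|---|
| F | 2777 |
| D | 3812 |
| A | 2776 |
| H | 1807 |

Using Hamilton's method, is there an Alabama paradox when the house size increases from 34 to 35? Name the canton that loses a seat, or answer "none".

H

At 34 seats: F 8, D 12, A 8, H 6.
At 35 seats: F 9, D 12, A 9, H 5.
H drops from 6 to 5.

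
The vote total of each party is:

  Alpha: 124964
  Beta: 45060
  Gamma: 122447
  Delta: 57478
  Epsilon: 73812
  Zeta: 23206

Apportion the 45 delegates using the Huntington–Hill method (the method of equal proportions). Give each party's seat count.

With divisor 9934: modified quotas Alpha 12.579, Beta 4.536, Gamma 12.326, Delta 5.786, Epsilon 7.430, Zeta 2.336.
Geometric-mean thresholds: Alpha √(12·13)=12.490, Beta √(4·5)=4.472, Gamma √(12·13)=12.490, Delta √(5·6)=5.477, Epsilon √(7·8)=7.483, Zeta √(2·3)=2.449.
Each quota rounded against its threshold gives Alpha 13, Beta 5, Gamma 12, Delta 6, Epsilon 7, Zeta 2 (total 45).

Alpha=13, Beta=5, Gamma=12, Delta=6, Epsilon=7, Zeta=2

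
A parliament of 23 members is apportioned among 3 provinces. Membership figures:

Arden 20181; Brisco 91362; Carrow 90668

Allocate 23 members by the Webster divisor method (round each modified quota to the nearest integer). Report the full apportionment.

Arden 2, Brisco 11, Carrow 10

Standard divisor 202211/23 ≈ 8791.783; standard quotas: Arden 2.295, Brisco 10.392, Carrow 10.313.
Rounding to the nearest integer gives 2, 10, 10 = 22 seats, so the divisor must be adjusted.
With modified divisor 8670: modified quotas Arden 2.328, Brisco 10.538, Carrow 10.458.
Rounding to the nearest integer: Arden 2, Brisco 11, Carrow 10 (total 23).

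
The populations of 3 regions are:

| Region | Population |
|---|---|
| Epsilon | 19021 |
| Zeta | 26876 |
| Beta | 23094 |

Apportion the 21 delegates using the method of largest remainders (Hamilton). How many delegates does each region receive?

Epsilon 6, Zeta 8, Beta 7

The standard divisor is 68991/21 ≈ 3285.286.
Standard quotas: Epsilon 5.7898, Zeta 8.1807, Beta 7.0295.
Lower quotas: Epsilon 5, Zeta 8, Beta 7 (sum 20, leaving 1 seat).
Remainders in descending order: Epsilon 0.7898, Zeta 0.1807, Beta 0.0295.
The surplus seat goes to Epsilon.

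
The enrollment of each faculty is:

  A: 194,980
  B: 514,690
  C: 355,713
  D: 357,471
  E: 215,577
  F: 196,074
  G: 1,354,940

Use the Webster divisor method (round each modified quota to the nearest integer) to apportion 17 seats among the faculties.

Standard divisor 3189445/17 ≈ 187614.412; standard quotas: A 1.039, B 2.743, C 1.896, D 1.905, E 1.149, F 1.045, G 7.222.
Rounding to the nearest integer gives A 1, B 3, C 2, D 2, E 1, F 1, G 7 — total 17, matching the house size, so no adjustment is needed.

A 1; B 3; C 2; D 2; E 1; F 1; G 7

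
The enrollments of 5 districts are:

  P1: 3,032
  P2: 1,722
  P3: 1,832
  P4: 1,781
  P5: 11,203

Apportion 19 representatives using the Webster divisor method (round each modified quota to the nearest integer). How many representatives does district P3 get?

Standard divisor 19570/19 ≈ 1030; standard quotas: P1 2.944, P2 1.672, P3 1.779, P4 1.729, P5 10.877.
Rounding to the nearest integer gives 3, 2, 2, 2, 11 = 20 seats, so the divisor must be adjusted.
With modified divisor 1100: modified quotas P1 2.756, P2 1.565, P3 1.665, P4 1.619, P5 10.185.
Rounding to the nearest integer: P1 3, P2 2, P3 2, P4 2, P5 10 (total 19).
P3 receives 2.

2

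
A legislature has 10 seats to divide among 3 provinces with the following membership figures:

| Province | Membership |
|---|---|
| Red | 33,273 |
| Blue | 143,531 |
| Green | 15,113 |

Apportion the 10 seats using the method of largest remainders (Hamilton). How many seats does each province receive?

Total 191917; standard divisor 191917/10 ≈ 19191.7.
Standard quotas: Red 1.7337, Blue 7.4788, Green 0.7875.
Lower quotas: Red 1, Blue 7, Green 0 (sum 8, leaving 2 seats).
Remainders in descending order: Green 0.7875, Red 0.7337, Blue 0.4788.
Largest remainders: Green, Red receive the extra seats.

Red: 2, Blue: 7, Green: 1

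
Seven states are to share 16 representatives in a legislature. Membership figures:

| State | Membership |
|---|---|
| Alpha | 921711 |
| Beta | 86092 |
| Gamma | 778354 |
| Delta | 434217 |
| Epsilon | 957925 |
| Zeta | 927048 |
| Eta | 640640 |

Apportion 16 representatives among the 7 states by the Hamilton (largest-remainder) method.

Total 4745987; standard divisor 4745987/16 ≈ 296624.188.
Standard quotas: Alpha 3.1073, Beta 0.2902, Gamma 2.6240, Delta 1.4639, Epsilon 3.2294, Zeta 3.1253, Eta 2.1598.
Lower quotas: Alpha 3, Beta 0, Gamma 2, Delta 1, Epsilon 3, Zeta 3, Eta 2 (sum 14, leaving 2 seats).
Remainders in descending order: Gamma 0.6240, Delta 0.4639, Beta 0.2902, Epsilon 0.2294, Eta 0.1598, Zeta 0.1253, Alpha 0.1073.
Largest remainders: Gamma, Delta receive the extra seats.

Alpha 3; Beta 0; Gamma 3; Delta 2; Epsilon 3; Zeta 3; Eta 2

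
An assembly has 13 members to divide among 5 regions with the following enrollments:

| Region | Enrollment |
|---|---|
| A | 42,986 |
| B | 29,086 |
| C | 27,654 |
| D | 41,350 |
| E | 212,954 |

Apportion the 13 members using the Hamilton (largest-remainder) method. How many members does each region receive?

A=2, B=1, C=1, D=1, E=8

The standard divisor is 354030/13 ≈ 27233.077.
Standard quotas: A 1.5784, B 1.0680, C 1.0155, D 1.5184, E 7.8197.
Lower quotas: A 1, B 1, C 1, D 1, E 7 (sum 11, leaving 2 seats).
Remainders in descending order: E 0.8197, A 0.5784, D 0.5184, B 0.0680, C 0.0155.
Largest remainders: E, A receive the extra seats.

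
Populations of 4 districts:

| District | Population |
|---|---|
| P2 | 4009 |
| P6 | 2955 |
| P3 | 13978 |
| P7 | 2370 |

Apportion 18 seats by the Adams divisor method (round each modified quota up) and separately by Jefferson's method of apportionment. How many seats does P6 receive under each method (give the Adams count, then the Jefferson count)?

3 and 2

Adams: P2 3, P6 3, P3 10, P7 2.
Jefferson: P2 3, P6 2, P3 11, P7 2.
P6 gets 3 under Adams and 2 under Jefferson.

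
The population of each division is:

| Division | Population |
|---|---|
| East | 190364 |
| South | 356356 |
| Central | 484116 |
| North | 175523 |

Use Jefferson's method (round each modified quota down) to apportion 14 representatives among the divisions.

Standard divisor 1206359/14 ≈ 86168.5; standard quotas: East 2.209, South 4.136, Central 5.618, North 2.037.
Rounding down gives 2, 4, 5, 2 = 13 seats, so the divisor must be adjusted.
With modified divisor 76000: modified quotas East 2.505, South 4.689, Central 6.370, North 2.310.
Rounding down: East 2, South 4, Central 6, North 2 (total 14).

East=2, South=4, Central=6, North=2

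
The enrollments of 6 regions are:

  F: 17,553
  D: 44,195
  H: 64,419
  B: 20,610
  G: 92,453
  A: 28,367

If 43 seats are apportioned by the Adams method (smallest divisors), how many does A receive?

Standard divisor 267597/43 ≈ 6223.186; standard quotas: F 2.821, D 7.102, H 10.351, B 3.312, G 14.856, A 4.558.
Rounding up gives 3, 8, 11, 4, 15, 5 = 46 seats, so the divisor must be adjusted.
With modified divisor 6700: modified quotas F 2.620, D 6.596, H 9.615, B 3.076, G 13.799, A 4.234.
Rounding up: F 3, D 7, H 10, B 4, G 14, A 5 (total 43).
A receives 5.

5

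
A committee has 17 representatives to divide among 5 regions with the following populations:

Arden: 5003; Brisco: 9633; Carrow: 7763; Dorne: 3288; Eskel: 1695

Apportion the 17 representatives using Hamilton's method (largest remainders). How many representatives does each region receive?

Arden 3, Brisco 6, Carrow 5, Dorne 2, Eskel 1

Total 27382; standard divisor 27382/17 ≈ 1610.706.
Standard quotas: Arden 3.1061, Brisco 5.9806, Carrow 4.8196, Dorne 2.0413, Eskel 1.0523.
Lower quotas: Arden 3, Brisco 5, Carrow 4, Dorne 2, Eskel 1 (sum 15, leaving 2 seats).
Remainders in descending order: Brisco 0.9806, Carrow 0.8196, Arden 0.1061, Eskel 0.0523, Dorne 0.0413.
The surplus seats go to Brisco, Carrow.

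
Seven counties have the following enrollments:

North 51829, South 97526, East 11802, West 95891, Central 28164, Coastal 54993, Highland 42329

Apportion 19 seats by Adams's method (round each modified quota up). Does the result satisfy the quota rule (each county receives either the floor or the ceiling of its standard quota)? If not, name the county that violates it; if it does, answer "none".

none

Standard quotas: North 2.574, South 4.844, East 0.586, West 4.763, Central 1.399, Coastal 2.731, Highland 2.102.
Adams allocation: North 3, South 4, East 1, West 4, Central 2, Coastal 3, Highland 2.
Every allocation lies between the lower and upper quota.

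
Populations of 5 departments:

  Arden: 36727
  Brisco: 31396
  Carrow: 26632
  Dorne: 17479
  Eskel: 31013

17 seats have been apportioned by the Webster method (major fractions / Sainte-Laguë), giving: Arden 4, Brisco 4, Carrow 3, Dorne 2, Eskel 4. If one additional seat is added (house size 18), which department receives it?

Priority for the next seat is population ÷ (current seats + 0.5).
Priorities: Arden 8161.556, Brisco 6976.889, Carrow 7609.143, Dorne 6991.600, Eskel 6891.778.
Highest priority: Arden.

Arden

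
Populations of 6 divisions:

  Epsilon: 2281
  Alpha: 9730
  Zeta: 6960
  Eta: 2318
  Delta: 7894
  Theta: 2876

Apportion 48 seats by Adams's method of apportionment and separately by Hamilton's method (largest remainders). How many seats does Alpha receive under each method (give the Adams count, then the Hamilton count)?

14 and 15

Adams: Epsilon 4, Alpha 14, Zeta 10, Eta 4, Delta 11, Theta 5.
Hamilton: Epsilon 3, Alpha 15, Zeta 10, Eta 4, Delta 12, Theta 4.
Alpha gets 14 under Adams and 15 under Hamilton.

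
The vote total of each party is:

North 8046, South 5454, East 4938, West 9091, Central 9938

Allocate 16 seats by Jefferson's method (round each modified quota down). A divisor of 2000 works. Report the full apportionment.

With modified divisor 2000: modified quotas North 4.023, South 2.727, East 2.469, West 4.545, Central 4.969.
Rounding down: North 4, South 2, East 2, West 4, Central 4 (total 16).

North 4, South 2, East 2, West 4, Central 4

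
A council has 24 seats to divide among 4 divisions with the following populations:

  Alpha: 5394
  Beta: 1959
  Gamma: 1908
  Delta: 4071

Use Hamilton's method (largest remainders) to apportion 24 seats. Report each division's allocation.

The standard divisor is 13332/24 ≈ 555.5.
Standard quotas: Alpha 9.7102, Beta 3.5266, Gamma 3.4347, Delta 7.3285.
Lower quotas: Alpha 9, Beta 3, Gamma 3, Delta 7 (sum 22, leaving 2 seats).
Remainders in descending order: Alpha 0.7102, Beta 0.5266, Gamma 0.4347, Delta 0.3285.
The surplus seats go to Alpha, Beta.

Alpha 10, Beta 4, Gamma 3, Delta 7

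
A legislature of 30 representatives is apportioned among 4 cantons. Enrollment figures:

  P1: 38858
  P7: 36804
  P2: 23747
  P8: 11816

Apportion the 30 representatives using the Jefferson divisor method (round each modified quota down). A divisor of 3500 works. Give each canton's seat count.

P1 11, P7 10, P2 6, P8 3

With modified divisor 3500: modified quotas P1 11.102, P7 10.515, P2 6.785, P8 3.376.
Rounding down: P1 11, P7 10, P2 6, P8 3 (total 30).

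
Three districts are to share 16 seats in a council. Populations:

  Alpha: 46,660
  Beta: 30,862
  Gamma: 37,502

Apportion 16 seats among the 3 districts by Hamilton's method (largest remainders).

Alpha 7, Beta 4, Gamma 5

Total 115024; standard divisor 115024/16 = 7189.
Standard quotas: Alpha 6.4905, Beta 4.2929, Gamma 5.2166.
Lower quotas: Alpha 6, Beta 4, Gamma 5 (sum 15, leaving 1 seat).
Remainders in descending order: Alpha 0.4905, Beta 0.2929, Gamma 0.2166.
The surplus seat goes to Alpha.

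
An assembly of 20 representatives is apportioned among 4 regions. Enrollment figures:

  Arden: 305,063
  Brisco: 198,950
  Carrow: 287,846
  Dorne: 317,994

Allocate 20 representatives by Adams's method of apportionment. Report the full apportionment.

Standard divisor 1109853/20 ≈ 55492.65; standard quotas: Arden 5.497, Brisco 3.585, Carrow 5.187, Dorne 5.730.
Rounding up gives 6, 4, 6, 6 = 22 seats, so the divisor must be adjusted.
With modified divisor 62300: modified quotas Arden 4.897, Brisco 3.193, Carrow 4.620, Dorne 5.104.
Rounding up: Arden 5, Brisco 4, Carrow 5, Dorne 6 (total 20).

Arden 5, Brisco 4, Carrow 5, Dorne 6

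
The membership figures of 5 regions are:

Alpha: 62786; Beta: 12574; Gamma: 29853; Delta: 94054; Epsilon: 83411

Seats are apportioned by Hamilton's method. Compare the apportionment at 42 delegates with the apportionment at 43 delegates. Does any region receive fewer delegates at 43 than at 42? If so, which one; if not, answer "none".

Gamma

At 42 seats: Alpha 9, Beta 2, Gamma 5, Delta 14, Epsilon 12.
At 43 seats: Alpha 10, Beta 2, Gamma 4, Delta 14, Epsilon 13.
Gamma drops from 5 to 4.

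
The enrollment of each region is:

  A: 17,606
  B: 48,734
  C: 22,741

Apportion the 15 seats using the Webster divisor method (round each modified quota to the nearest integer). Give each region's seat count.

A=3, B=8, C=4

Standard divisor 89081/15 ≈ 5938.733; standard quotas: A 2.965, B 8.206, C 3.829.
Rounding to the nearest integer gives A 3, B 8, C 4 — total 15, matching the house size, so no adjustment is needed.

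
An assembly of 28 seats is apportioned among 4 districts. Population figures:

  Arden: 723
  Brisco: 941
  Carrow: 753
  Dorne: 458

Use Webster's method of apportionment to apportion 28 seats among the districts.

Standard divisor 2875/28 ≈ 102.679; standard quotas: Arden 7.041, Brisco 9.165, Carrow 7.334, Dorne 4.461.
Rounding to the nearest integer gives 7, 9, 7, 4 = 27 seats, so the divisor must be adjusted.
With modified divisor 101: modified quotas Arden 7.158, Brisco 9.317, Carrow 7.455, Dorne 4.535.
Rounding to the nearest integer: Arden 7, Brisco 9, Carrow 7, Dorne 5 (total 28).

Arden=7, Brisco=9, Carrow=7, Dorne=5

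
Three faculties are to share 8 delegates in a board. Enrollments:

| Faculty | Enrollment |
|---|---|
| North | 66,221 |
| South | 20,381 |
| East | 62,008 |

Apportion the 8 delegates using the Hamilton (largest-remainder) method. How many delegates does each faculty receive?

North 4; South 1; East 3

The standard divisor is 148610/8 ≈ 18576.25.
Standard quotas: North 3.5648, South 1.0972, East 3.3380.
Lower quotas: North 3, South 1, East 3 (sum 7, leaving 1 seat).
Remainders in descending order: North 0.5648, East 0.3380, South 0.0972.
Largest remainder: North receives the extra seat.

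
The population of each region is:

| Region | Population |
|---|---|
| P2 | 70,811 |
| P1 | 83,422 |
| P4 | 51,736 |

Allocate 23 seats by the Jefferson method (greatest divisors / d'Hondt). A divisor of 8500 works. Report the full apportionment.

P2: 8; P1: 9; P4: 6

With modified divisor 8500: modified quotas P2 8.331, P1 9.814, P4 6.087.
Rounding down: P2 8, P1 9, P4 6 (total 23).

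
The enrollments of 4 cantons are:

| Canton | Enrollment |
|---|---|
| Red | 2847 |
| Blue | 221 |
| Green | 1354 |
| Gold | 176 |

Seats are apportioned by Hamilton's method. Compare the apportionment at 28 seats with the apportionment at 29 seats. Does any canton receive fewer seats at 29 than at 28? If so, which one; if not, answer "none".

Blue

At 28 seats: Red 17, Blue 2, Green 8, Gold 1.
At 29 seats: Red 18, Blue 1, Green 9, Gold 1.
Blue drops from 2 to 1.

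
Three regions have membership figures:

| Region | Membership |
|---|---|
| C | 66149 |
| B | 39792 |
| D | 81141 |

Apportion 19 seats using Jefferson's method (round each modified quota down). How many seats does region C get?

7

Standard divisor 187082/19 ≈ 9846.421; standard quotas: C 6.718, B 4.041, D 8.241.
Rounding down gives 6, 4, 8 = 18 seats, so the divisor must be adjusted.
With modified divisor 9200: modified quotas C 7.190, B 4.325, D 8.820.
Rounding down: C 7, B 4, D 8 (total 19).
C receives 7.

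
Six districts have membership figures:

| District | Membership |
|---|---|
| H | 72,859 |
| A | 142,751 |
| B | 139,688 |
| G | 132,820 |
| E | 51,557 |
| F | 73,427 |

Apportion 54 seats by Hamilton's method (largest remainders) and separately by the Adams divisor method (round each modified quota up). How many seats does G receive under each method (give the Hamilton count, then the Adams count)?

Hamilton: H 6, A 13, B 12, G 12, E 5, F 6.
Adams: H 7, A 12, B 12, G 11, E 5, F 7.
G gets 12 under Hamilton and 11 under Adams.

12 and 11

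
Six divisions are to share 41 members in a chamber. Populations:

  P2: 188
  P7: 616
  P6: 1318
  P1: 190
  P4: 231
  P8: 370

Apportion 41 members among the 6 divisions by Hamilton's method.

The standard divisor is 2913/41 ≈ 71.049.
Standard quotas: P2 2.646, P7 8.670, P6 18.551, P1 2.674, P4 3.251, P8 5.208.
Lower quotas: P2 2, P7 8, P6 18, P1 2, P4 3, P8 5 (sum 38, leaving 3 seats).
Remainders in descending order: P1 0.674, P7 0.670, P2 0.646, P6 0.551, P4 0.251, P8 0.208.
Largest remainders: P1, P7, P2 receive the extra seats.

P2 3, P7 9, P6 18, P1 3, P4 3, P8 5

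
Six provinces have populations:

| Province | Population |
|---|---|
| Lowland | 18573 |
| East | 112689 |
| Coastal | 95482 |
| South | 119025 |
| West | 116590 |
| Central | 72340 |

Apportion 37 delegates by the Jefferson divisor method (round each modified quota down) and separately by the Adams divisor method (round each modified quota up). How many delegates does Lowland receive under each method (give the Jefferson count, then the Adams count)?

Jefferson: Lowland 1, East 8, Coastal 7, South 8, West 8, Central 5.
Adams: Lowland 2, East 8, Coastal 6, South 8, West 8, Central 5.
Lowland gets 1 under Jefferson and 2 under Adams.

1 and 2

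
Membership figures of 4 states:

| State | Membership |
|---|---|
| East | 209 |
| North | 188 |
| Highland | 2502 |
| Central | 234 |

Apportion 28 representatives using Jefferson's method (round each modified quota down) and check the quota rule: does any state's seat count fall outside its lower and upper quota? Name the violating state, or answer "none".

Standard quotas: East 1.868, North 1.680, Highland 22.361, Central 2.091.
Jefferson allocation: East 2, North 1, Highland 23, Central 2.
Every allocation lies between the lower and upper quota.

none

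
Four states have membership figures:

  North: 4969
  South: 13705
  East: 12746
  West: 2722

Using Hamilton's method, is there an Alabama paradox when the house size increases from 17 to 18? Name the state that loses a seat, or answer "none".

none

At 17 seats: North 3, South 7, East 6, West 1.
At 18 seats: North 3, South 7, East 7, West 1.
No state's allocation decreased.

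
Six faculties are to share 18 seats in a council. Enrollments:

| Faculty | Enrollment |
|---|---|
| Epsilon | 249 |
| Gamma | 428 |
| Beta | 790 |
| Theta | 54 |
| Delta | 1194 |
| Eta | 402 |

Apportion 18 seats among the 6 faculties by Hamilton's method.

Epsilon=1, Gamma=3, Beta=5, Theta=0, Delta=7, Eta=2

The standard divisor is 3117/18 ≈ 173.167.
Standard quotas: Epsilon 1.438, Gamma 2.472, Beta 4.562, Theta 0.312, Delta 6.895, Eta 2.321.
Lower quotas: Epsilon 1, Gamma 2, Beta 4, Theta 0, Delta 6, Eta 2 (sum 15, leaving 3 seats).
Remainders in descending order: Delta 0.895, Beta 0.562, Gamma 0.472, Epsilon 0.438, Eta 0.321, Theta 0.312.
Largest remainders: Delta, Beta, Gamma receive the extra seats.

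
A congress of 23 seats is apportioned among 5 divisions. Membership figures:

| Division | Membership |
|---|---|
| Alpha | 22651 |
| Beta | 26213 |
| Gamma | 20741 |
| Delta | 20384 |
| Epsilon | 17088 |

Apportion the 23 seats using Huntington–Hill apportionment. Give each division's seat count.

With divisor 4712: modified quotas Alpha 4.807, Beta 5.563, Gamma 4.402, Delta 4.326, Epsilon 3.626.
Geometric-mean thresholds: Alpha √(4·5)=4.472, Beta √(5·6)=5.477, Gamma √(4·5)=4.472, Delta √(4·5)=4.472, Epsilon √(3·4)=3.464.
Each quota rounded against its threshold gives Alpha 5, Beta 6, Gamma 4, Delta 4, Epsilon 4 (total 23).

Alpha: 5; Beta: 6; Gamma: 4; Delta: 4; Epsilon: 4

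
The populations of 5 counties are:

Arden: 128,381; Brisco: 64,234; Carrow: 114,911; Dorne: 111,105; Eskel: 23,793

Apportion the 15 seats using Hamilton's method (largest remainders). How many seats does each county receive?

Arden 4; Brisco 2; Carrow 4; Dorne 4; Eskel 1

The standard divisor is 442424/15 ≈ 29494.933.
Standard quotas: Arden 4.3526, Brisco 2.1778, Carrow 3.8960, Dorne 3.7669, Eskel 0.8067.
Lower quotas: Arden 4, Brisco 2, Carrow 3, Dorne 3, Eskel 0 (sum 12, leaving 3 seats).
Remainders in descending order: Carrow 0.8960, Eskel 0.8067, Dorne 0.7669, Arden 0.3526, Brisco 0.1778.
The surplus seats go to Carrow, Eskel, Dorne.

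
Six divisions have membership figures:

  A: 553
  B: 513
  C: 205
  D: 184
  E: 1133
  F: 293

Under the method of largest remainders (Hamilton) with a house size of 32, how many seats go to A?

Standard divisor: 2881 ÷ 32 ≈ 90.031.
Standard quotas: A 6.142, B 5.698, C 2.277, D 2.044, E 12.585, F 3.254.
Lower quotas: A 6, B 5, C 2, D 2, E 12, F 3 (sum 30, leaving 2 seats).
Remainders in descending order: B 0.698, E 0.585, C 0.277, F 0.254, A 0.142, D 0.044.
The surplus seats go to B, E.
A receives 6.

6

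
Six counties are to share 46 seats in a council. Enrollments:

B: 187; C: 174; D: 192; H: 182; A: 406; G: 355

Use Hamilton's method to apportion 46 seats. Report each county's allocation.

B: 6, C: 5, D: 6, H: 6, A: 12, G: 11

Total 1496; standard divisor 1496/46 ≈ 32.522.
Standard quotas: B 5.750, C 5.350, D 5.904, H 5.596, A 12.484, G 10.916.
Lower quotas: B 5, C 5, D 5, H 5, A 12, G 10 (sum 42, leaving 4 seats).
Remainders in descending order: G 0.916, D 0.904, B 0.750, H 0.596, A 0.484, C 0.350.
The surplus seats go to G, D, B, H.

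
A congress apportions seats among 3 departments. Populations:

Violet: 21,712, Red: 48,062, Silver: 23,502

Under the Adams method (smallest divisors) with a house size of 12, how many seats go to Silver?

Standard divisor 93276/12 ≈ 7773; standard quotas: Violet 2.793, Red 6.183, Silver 3.024.
Rounding up gives 3, 7, 4 = 14 seats, so the divisor must be adjusted.
With modified divisor 8800: modified quotas Violet 2.467, Red 5.462, Silver 2.671.
Rounding up: Violet 3, Red 6, Silver 3 (total 12).
Silver receives 3.

3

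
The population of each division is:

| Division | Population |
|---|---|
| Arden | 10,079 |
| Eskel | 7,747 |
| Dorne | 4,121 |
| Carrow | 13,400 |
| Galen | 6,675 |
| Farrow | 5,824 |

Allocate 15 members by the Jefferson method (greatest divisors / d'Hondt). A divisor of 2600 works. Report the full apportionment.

Arden: 3; Eskel: 2; Dorne: 1; Carrow: 5; Galen: 2; Farrow: 2

With modified divisor 2600: modified quotas Arden 3.877, Eskel 2.980, Dorne 1.585, Carrow 5.154, Galen 2.567, Farrow 2.240.
Rounding down: Arden 3, Eskel 2, Dorne 1, Carrow 5, Galen 2, Farrow 2 (total 15).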